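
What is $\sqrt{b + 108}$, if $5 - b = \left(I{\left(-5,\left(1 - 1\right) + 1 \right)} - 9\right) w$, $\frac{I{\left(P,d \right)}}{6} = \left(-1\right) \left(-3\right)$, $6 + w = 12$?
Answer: $\sqrt{59} \approx 7.6811$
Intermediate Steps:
$w = 6$ ($w = -6 + 12 = 6$)
$I{\left(P,d \right)} = 18$ ($I{\left(P,d \right)} = 6 \left(\left(-1\right) \left(-3\right)\right) = 6 \cdot 3 = 18$)
$b = -49$ ($b = 5 - \left(18 - 9\right) 6 = 5 - 9 \cdot 6 = 5 - 54 = -49$)
$\sqrt{b + 108} = \sqrt{-49 + 108} = \sqrt{59}$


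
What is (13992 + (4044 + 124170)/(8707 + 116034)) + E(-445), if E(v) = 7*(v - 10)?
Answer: 1348204201/124741 ≈ 10808.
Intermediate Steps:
E(v) = -70 + 7*v (E(v) = 7*(-10 + v) = -70 + 7*v)
(13992 + (4044 + 124170)/(8707 + 116034)) + E(-445) = (13992 + (4044 + 124170)/(8707 + 116034)) + (-70 + 7*(-445)) = (13992 + 128214/124741) + (-70 - 3115) = (13992 + 128214*(1/124741)) - 3185 = (13992 + 128214/124741) - 3185 = 1745504286/124741 - 3185 = 1348204201/124741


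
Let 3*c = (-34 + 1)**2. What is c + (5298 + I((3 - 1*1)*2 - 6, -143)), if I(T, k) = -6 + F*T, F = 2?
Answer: 5651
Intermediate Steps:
I(T, k) = -6 + 2*T
c = 363 (c = (-34 + 1)**2/3 = (1/3)*(-33)**2 = (1/3)*1089 = 363)
c + (5298 + I((3 - 1*1)*2 - 6, -143)) = 363 + (5298 + (-6 + 2*((3 - 1*1)*2 - 6))) = 363 + (5298 + (-6 + 2*((3 - 1)*2 - 6))) = 363 + (5298 + (-6 + 2*(2*2 - 6))) = 363 + (5298 + (-6 + 2*(4 - 6))) = 363 + (5298 + (-6 + 2*(-2))) = 363 + (5298 + (-6 - 4)) = 363 + (5298 - 10) = 363 + 5288 = 5651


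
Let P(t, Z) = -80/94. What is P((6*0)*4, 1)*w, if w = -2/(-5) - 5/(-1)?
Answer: -216/47 ≈ -4.5957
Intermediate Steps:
P(t, Z) = -40/47 (P(t, Z) = -80*1/94 = -40/47)
w = 27/5 (w = -2*(-⅕) - 5*(-1) = ⅖ + 5 = 27/5 ≈ 5.4000)
P((6*0)*4, 1)*w = -40/47*27/5 = -216/47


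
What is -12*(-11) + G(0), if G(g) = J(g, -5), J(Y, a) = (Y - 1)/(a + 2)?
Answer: 397/3 ≈ 132.33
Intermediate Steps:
J(Y, a) = (-1 + Y)/(2 + a)
G(g) = 1/3 - g/3 (G(g) = (-1 + g)/(2 - 5) = (-1 + g)/(-3) = -(-1 + g)/3 = 1/3 - g/3)
-12*(-11) + G(0) = -12*(-11) + (1/3 - 1/3*0) = 132 + (1/3 + 0) = 132 + 1/3 = 397/3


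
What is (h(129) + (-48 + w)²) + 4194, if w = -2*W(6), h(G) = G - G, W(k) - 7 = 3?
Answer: 8818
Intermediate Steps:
W(k) = 10 (W(k) = 7 + 3 = 10)
h(G) = 0
w = -20 (w = -2*10 = -20)
(h(129) + (-48 + w)²) + 4194 = (0 + (-48 - 20)²) + 4194 = (0 + (-68)²) + 4194 = (0 + 4624) + 4194 = 4624 + 4194 = 8818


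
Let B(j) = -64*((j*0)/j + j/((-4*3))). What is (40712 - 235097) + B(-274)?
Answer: -587539/3 ≈ -1.9585e+5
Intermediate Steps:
B(j) = 16*j/3 (B(j) = -64*(0/j + j/(-12)) = -64*(0 + j*(-1/12)) = -64*(0 - j/12) = -(-16)*j/3 = 16*j/3)
(40712 - 235097) + B(-274) = (40712 - 235097) + (16/3)*(-274) = -194385 - 4384/3 = -587539/3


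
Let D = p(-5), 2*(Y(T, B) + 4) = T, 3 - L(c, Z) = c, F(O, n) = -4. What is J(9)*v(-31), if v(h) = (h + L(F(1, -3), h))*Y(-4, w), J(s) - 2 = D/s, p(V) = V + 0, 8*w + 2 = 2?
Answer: 208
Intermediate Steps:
w = 0 (w = -1/4 + (1/8)*2 = -1/4 + 1/4 = 0)
L(c, Z) = 3 - c
p(V) = V
Y(T, B) = -4 + T/2
D = -5
J(s) = 2 - 5/s
v(h) = -42 - 6*h (v(h) = (h + (3 - 1*(-4)))*(-4 + (1/2)*(-4)) = (h + (3 + 4))*(-4 - 2) = (h + 7)*(-6) = (7 + h)*(-6) = -42 - 6*h)
J(9)*v(-31) = (2 - 5/9)*(-42 - 6*(-31)) = (2 - 5*1/9)*(-42 + 186) = (2 - 5/9)*144 = (13/9)*144 = 208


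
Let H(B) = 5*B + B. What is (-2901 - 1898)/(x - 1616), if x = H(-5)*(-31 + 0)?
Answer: 4799/686 ≈ 6.9956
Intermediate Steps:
H(B) = 6*B
x = 930 (x = (6*(-5))*(-31 + 0) = -30*(-31) = 930)
(-2901 - 1898)/(x - 1616) = (-2901 - 1898)/(930 - 1616) = -4799/(-686) = -4799*(-1/686) = 4799/686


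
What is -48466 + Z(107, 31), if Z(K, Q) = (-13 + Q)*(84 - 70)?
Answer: -48214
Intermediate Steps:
Z(K, Q) = -182 + 14*Q (Z(K, Q) = (-13 + Q)*14 = -182 + 14*Q)
-48466 + Z(107, 31) = -48466 + (-182 + 14*31) = -48466 + (-182 + 434) = -48466 + 252 = -48214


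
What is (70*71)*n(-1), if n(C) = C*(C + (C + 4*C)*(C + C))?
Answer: -44730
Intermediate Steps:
n(C) = C*(C + 10*C**2) (n(C) = C*(C + (5*C)*(2*C)) = C*(C + 10*C**2))
(70*71)*n(-1) = (70*71)*((-1)**2*(1 + 10*(-1))) = 4970*(1*(1 - 10)) = 4970*(1*(-9)) = 4970*(-9) = -44730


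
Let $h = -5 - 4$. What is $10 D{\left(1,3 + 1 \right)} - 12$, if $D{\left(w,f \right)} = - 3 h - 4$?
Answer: $218$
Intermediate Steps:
$h = -9$
$D{\left(w,f \right)} = 23$ ($D{\left(w,f \right)} = \left(-3\right) \left(-9\right) - 4 = 27 - 4 = 23$)
$10 D{\left(1,3 + 1 \right)} - 12 = 10 \cdot 23 - 12 = 230 - 12 = 218$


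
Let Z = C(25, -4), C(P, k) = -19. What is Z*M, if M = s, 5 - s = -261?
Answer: -5054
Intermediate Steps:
s = 266 (s = 5 - 1*(-261) = 5 + 261 = 266)
M = 266
Z = -19
Z*M = -19*266 = -5054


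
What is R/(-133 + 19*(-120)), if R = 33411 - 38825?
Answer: 5414/2413 ≈ 2.2437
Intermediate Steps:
R = -5414
R/(-133 + 19*(-120)) = -5414/(-133 + 19*(-120)) = -5414/(-133 - 2280) = -5414/(-2413) = -5414*(-1/2413) = 5414/2413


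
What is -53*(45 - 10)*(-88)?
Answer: 163240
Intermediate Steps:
-53*(45 - 10)*(-88) = -53*35*(-88) = -1855*(-88) = 163240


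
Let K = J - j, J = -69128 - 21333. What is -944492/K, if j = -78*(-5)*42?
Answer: 944492/106841 ≈ 8.8402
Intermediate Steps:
j = 16380 (j = 390*42 = 16380)
J = -90461
K = -106841 (K = -90461 - 1*16380 = -90461 - 16380 = -106841)
-944492/K = -944492/(-106841) = -944492*(-1/106841) = 944492/106841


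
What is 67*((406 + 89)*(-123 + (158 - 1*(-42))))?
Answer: 2553705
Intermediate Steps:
67*((406 + 89)*(-123 + (158 - 1*(-42)))) = 67*(495*(-123 + (158 + 42))) = 67*(495*(-123 + 200)) = 67*(495*77) = 67*38115 = 2553705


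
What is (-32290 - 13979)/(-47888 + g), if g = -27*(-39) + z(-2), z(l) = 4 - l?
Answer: 46269/46829 ≈ 0.98804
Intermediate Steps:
g = 1059 (g = -27*(-39) + (4 - 1*(-2)) = 1053 + (4 + 2) = 1053 + 6 = 1059)
(-32290 - 13979)/(-47888 + g) = (-32290 - 13979)/(-47888 + 1059) = -46269/(-46829) = -46269*(-1/46829) = 46269/46829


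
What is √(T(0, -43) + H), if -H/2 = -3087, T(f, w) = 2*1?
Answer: 4*√386 ≈ 78.588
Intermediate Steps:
T(f, w) = 2
H = 6174 (H = -2*(-3087) = 6174)
√(T(0, -43) + H) = √(2 + 6174) = √6176 = 4*√386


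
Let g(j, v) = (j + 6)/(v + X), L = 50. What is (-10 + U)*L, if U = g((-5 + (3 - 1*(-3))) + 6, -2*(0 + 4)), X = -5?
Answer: -550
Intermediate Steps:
g(j, v) = (6 + j)/(-5 + v) (g(j, v) = (j + 6)/(v - 5) = (6 + j)/(-5 + v))
U = -1 (U = (6 + ((-5 + (3 - 1*(-3))) + 6))/(-5 - 2*(0 + 4)) = (6 + ((-5 + (3 + 3)) + 6))/(-5 - 2*4) = (6 + ((-5 + 6) + 6))/(-5 - 8) = (6 + (1 + 6))/(-13) = -(6 + 7)/13 = -1/13*13 = -1)
(-10 + U)*L = (-10 - 1)*50 = -11*50 = -550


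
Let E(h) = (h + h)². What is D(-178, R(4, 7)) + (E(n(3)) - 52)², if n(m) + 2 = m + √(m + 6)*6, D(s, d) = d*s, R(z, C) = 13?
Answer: 1935350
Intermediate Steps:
n(m) = -2 + m + 6*√(6 + m) (n(m) = -2 + (m + √(m + 6)*6) = -2 + (m + √(6 + m)*6) = -2 + (m + 6*√(6 + m)) = -2 + m + 6*√(6 + m))
E(h) = 4*h² (E(h) = (2*h)² = 4*h²)
D(-178, R(4, 7)) + (E(n(3)) - 52)² = 13*(-178) + (4*(-2 + 3 + 6*√(6 + 3))² - 52)² = -2314 + (4*(-2 + 3 + 6*√9)² - 52)² = -2314 + (4*(-2 + 3 + 6*3)² - 52)² = -2314 + (4*(-2 + 3 + 18)² - 52)² = -2314 + (4*19² - 52)² = -2314 + (4*361 - 52)² = -2314 + (1444 - 52)² = -2314 + 1392² = -2314 + 1937664 = 1935350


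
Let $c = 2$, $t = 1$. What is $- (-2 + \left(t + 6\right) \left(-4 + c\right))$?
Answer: $16$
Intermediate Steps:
$- (-2 + \left(t + 6\right) \left(-4 + c\right)) = - (-2 + \left(1 + 6\right) \left(-4 + 2\right)) = - (-2 + 7 \left(-2\right)) = - (-2 - 14) = \left(-1\right) \left(-16\right) = 16$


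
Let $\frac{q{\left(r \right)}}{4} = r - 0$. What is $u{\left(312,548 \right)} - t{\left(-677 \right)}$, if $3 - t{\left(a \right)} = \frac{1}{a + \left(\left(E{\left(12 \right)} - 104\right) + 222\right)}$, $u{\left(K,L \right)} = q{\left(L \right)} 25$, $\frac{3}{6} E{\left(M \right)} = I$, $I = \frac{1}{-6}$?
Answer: $\frac{91949363}{1678} \approx 54797.0$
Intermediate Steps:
$q{\left(r \right)} = 4 r$ ($q{\left(r \right)} = 4 \left(r - 0\right) = 4 \left(r + 0\right) = 4 r$)
$I = - \frac{1}{6} \approx -0.16667$
$E{\left(M \right)} = - \frac{1}{3}$ ($E{\left(M \right)} = 2 \left(- \frac{1}{6}\right) = - \frac{1}{3}$)
$u{\left(K,L \right)} = 100 L$ ($u{\left(K,L \right)} = 4 L 25 = 100 L$)
$t{\left(a \right)} = 3 - \frac{1}{\frac{353}{3} + a}$ ($t{\left(a \right)} = 3 - \frac{1}{a + \left(\left(- \frac{1}{3} - 104\right) + 222\right)} = 3 - \frac{1}{a + \left(- \frac{313}{3} + 222\right)} = 3 - \frac{1}{a + \frac{353}{3}} = 3 - \frac{1}{\frac{353}{3} + a}$)
$u{\left(312,548 \right)} - t{\left(-677 \right)} = 100 \cdot 548 - \frac{3 \left(352 + 3 \left(-677\right)\right)}{353 + 3 \left(-677\right)} = 54800 - \frac{3 \left(352 - 2031\right)}{353 - 2031} = 54800 - 3 \frac{1}{-1678} \left(-1679\right) = 54800 - 3 \left(- \frac{1}{1678}\right) \left(-1679\right) = 54800 - \frac{5037}{1678} = \frac{91949363}{1678}$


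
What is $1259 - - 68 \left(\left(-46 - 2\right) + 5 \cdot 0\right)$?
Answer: $-2005$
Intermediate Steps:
$1259 - - 68 \left(\left(-46 - 2\right) + 5 \cdot 0\right) = 1259 - - 68 \left(-48 + 0\right) = 1259 - \left(-68\right) \left(-48\right) = 1259 - 3264 = -2005$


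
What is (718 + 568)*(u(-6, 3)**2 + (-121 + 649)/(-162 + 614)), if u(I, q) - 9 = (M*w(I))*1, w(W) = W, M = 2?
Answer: 1477614/113 ≈ 13076.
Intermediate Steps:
u(I, q) = 9 + 2*I (u(I, q) = 9 + (2*I)*1 = 9 + 2*I)
(718 + 568)*(u(-6, 3)**2 + (-121 + 649)/(-162 + 614)) = (718 + 568)*((9 + 2*(-6))**2 + (-121 + 649)/(-162 + 614)) = 1286*((9 - 12)**2 + 528/452) = 1286*((-3)**2 + 528*(1/452)) = 1286*(9 + 132/113) = 1286*(1149/113) = 1477614/113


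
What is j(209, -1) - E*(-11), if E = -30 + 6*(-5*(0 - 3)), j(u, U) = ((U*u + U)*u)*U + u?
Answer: 44759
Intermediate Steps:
j(u, U) = u + U*u*(U + U*u) (j(u, U) = ((U + U*u)*u)*U + u = (u*(U + U*u))*U + u = U*u*(U + U*u) + u = u + U*u*(U + U*u))
E = 60 (E = -30 + 6*(-5*(-3)) = -30 + 6*15 = -30 + 90 = 60)
j(209, -1) - E*(-11) = 209*(1 + (-1)² + 209*(-1)²) - 60*(-11) = 209*(1 + 1 + 209*1) - 1*(-660) = 209*(1 + 1 + 209) + 660 = 209*211 + 660 = 44099 + 660 = 44759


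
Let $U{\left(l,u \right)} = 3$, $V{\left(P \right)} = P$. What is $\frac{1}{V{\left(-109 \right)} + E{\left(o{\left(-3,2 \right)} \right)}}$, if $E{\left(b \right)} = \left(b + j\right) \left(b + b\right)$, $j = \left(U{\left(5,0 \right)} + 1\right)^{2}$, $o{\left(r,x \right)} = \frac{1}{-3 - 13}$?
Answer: $- \frac{128}{14207} \approx -0.0090096$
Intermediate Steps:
$o{\left(r,x \right)} = - \frac{1}{16}$ ($o{\left(r,x \right)} = \frac{1}{-16} = - \frac{1}{16}$)
$j = 16$ ($j = \left(3 + 1\right)^{2} = 4^{2} = 16$)
$E{\left(b \right)} = 2 b \left(16 + b\right)$ ($E{\left(b \right)} = \left(b + 16\right) \left(b + b\right) = \left(16 + b\right) 2 b = 2 b \left(16 + b\right)$)
$\frac{1}{V{\left(-109 \right)} + E{\left(o{\left(-3,2 \right)} \right)}} = \frac{1}{-109 + 2 \left(- \frac{1}{16}\right) \left(16 - \frac{1}{16}\right)} = \frac{1}{-109 + 2 \left(- \frac{1}{16}\right) \frac{255}{16}} = \frac{1}{-109 - \frac{255}{128}} = \frac{1}{- \frac{14207}{128}} = - \frac{128}{14207}$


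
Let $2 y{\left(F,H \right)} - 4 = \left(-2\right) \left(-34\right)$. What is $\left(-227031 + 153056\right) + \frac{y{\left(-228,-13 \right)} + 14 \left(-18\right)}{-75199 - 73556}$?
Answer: $- \frac{3668050303}{49585} \approx -73975.0$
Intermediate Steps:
$y{\left(F,H \right)} = 36$ ($y{\left(F,H \right)} = 2 + \frac{\left(-2\right) \left(-34\right)}{2} = 2 + \frac{1}{2} \cdot 68 = 2 + 34 = 36$)
$\left(-227031 + 153056\right) + \frac{y{\left(-228,-13 \right)} + 14 \left(-18\right)}{-75199 - 73556} = \left(-227031 + 153056\right) + \frac{36 + 14 \left(-18\right)}{-75199 - 73556} = -73975 + \frac{36 - 252}{-148755} = -73975 - - \frac{72}{49585} = -73975 + \frac{72}{49585} = - \frac{3668050303}{49585}$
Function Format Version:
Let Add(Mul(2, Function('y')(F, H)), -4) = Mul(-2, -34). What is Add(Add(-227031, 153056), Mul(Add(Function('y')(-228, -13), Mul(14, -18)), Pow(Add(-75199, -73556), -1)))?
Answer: Rational(-3668050303, 49585) ≈ -73975.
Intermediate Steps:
Function('y')(F, H) = 36 (Function('y')(F, H) = Add(2, Mul(Rational(1, 2), Mul(-2, -34))) = Add(2, Mul(Rational(1, 2), 68)) = Add(2, 34) = 36)
Add(Add(-227031, 153056), Mul(Add(Function('y')(-228, -13), Mul(14, -18)), Pow(Add(-75199, -73556), -1))) = Add(Add(-227031, 153056), Mul(Add(36, Mul(14, -18)), Pow(Add(-75199, -73556), -1))) = Add(-73975, Mul(Add(36, -252), Pow(-148755, -1))) = Add(-73975, Mul(-216, Rational(-1, 148755))) = Add(-73975, Rational(72, 49585)) = Rational(-3668050303, 49585)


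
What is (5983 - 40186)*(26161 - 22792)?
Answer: -115229907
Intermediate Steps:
(5983 - 40186)*(26161 - 22792) = -34203*3369 = -115229907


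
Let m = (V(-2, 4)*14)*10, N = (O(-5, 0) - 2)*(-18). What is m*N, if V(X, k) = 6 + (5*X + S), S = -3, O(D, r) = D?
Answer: -123480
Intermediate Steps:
V(X, k) = 3 + 5*X (V(X, k) = 6 + (5*X - 3) = 6 + (-3 + 5*X) = 3 + 5*X)
N = 126 (N = (-5 - 2)*(-18) = -7*(-18) = 126)
m = -980 (m = ((3 + 5*(-2))*14)*10 = ((3 - 10)*14)*10 = -7*14*10 = -98*10 = -980)
m*N = -980*126 = -123480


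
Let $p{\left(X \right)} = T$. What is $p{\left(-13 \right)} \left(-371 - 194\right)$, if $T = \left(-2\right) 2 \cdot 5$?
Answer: $11300$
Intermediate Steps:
$T = -20$ ($T = \left(-4\right) 5 = -20$)
$p{\left(X \right)} = -20$
$p{\left(-13 \right)} \left(-371 - 194\right) = - 20 \left(-371 - 194\right) = \left(-20\right) \left(-565\right) = 11300$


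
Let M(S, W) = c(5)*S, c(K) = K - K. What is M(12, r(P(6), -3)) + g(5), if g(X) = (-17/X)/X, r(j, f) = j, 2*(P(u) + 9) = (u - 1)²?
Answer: -17/25 ≈ -0.68000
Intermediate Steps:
P(u) = -9 + (-1 + u)²/2 (P(u) = -9 + (u - 1)²/2 = -9 + (-1 + u)²/2)
c(K) = 0
g(X) = -17/X²
M(S, W) = 0 (M(S, W) = 0*S = 0)
M(12, r(P(6), -3)) + g(5) = 0 - 17/5² = 0 - 17*1/25 = 0 - 17/25 = -17/25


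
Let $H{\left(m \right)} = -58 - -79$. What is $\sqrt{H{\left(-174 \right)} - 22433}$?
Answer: $2 i \sqrt{5603} \approx 149.71 i$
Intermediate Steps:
$H{\left(m \right)} = 21$ ($H{\left(m \right)} = -58 + 79 = 21$)
$\sqrt{H{\left(-174 \right)} - 22433} = \sqrt{21 - 22433} = \sqrt{-22412} = 2 i \sqrt{5603}$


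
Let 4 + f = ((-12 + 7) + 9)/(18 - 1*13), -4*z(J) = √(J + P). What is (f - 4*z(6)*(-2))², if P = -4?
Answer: 456/25 + 64*√2/5 ≈ 36.342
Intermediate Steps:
z(J) = -√(-4 + J)/4 (z(J) = -√(J - 4)/4 = -√(-4 + J)/4)
f = -16/5 (f = -4 + ((-12 + 7) + 9)/(18 - 1*13) = -4 + (-5 + 9)/(18 - 13) = -4 + 4/5 = -4 + 4*(⅕) = -4 + ⅘ = -16/5 ≈ -3.2000)
(f - 4*z(6)*(-2))² = (-16/5 - (-1)*√(-4 + 6)*(-2))² = (-16/5 - (-1)*√2*(-2))² = (-16/5 + √2*(-2))² = (-16/5 - 2*√2)²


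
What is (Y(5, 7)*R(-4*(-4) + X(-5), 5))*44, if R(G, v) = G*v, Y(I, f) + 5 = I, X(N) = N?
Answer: 0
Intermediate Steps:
Y(I, f) = -5 + I
(Y(5, 7)*R(-4*(-4) + X(-5), 5))*44 = ((-5 + 5)*((-4*(-4) - 5)*5))*44 = (0*((16 - 5)*5))*44 = (0*(11*5))*44 = (0*55)*44 = 0*44 = 0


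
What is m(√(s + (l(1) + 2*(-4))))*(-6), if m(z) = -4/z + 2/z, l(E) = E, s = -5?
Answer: -2*I*√3 ≈ -3.4641*I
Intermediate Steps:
m(z) = -2/z
m(√(s + (l(1) + 2*(-4))))*(-6) = -2/√(-5 + (1 + 2*(-4)))*(-6) = -2/√(-5 + (1 - 8))*(-6) = -2/√(-5 - 7)*(-6) = -2*(-I*√3/6)*(-6) = -(-1)*I*√3/3*(-6) = (I*√3/3)*(-6) = -2*I*√3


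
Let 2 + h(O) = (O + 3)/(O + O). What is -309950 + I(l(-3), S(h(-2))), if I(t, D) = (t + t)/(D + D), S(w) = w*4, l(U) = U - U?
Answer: -309950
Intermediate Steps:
h(O) = -2 + (3 + O)/(2*O) (h(O) = -2 + (O + 3)/(O + O) = -2 + (3 + O)/((2*O)) = -2 + (3 + O)*(1/(2*O)) = -2 + (3 + O)/(2*O))
l(U) = 0
S(w) = 4*w
I(t, D) = t/D (I(t, D) = (2*t)/((2*D)) = (2*t)*(1/(2*D)) = t/D)
-309950 + I(l(-3), S(h(-2))) = -309950 + 0/((4*((3/2)*(1 - 1*(-2))/(-2)))) = -309950 + 0/((4*((3/2)*(-½)*(1 + 2)))) = -309950 + 0/((4*((3/2)*(-½)*3))) = -309950 + 0/((4*(-9/4))) = -309950 + 0/(-9) = -309950 + 0*(-⅑) = -309950 + 0 = -309950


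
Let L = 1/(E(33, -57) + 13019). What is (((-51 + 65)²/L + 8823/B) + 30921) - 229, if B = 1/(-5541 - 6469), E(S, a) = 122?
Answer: -103357902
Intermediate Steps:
B = -1/12010 (B = 1/(-12010) = -1/12010 ≈ -8.3264e-5)
L = 1/13141 (L = 1/(122 + 13019) = 1/13141 ≈ 7.6098e-5)
(((-51 + 65)²/L + 8823/B) + 30921) - 229 = (((-51 + 65)²/(1/13141) + 8823/(-1/12010)) + 30921) - 229 = ((14²*13141 + 8823*(-12010)) + 30921) - 229 = ((196*13141 - 105964230) + 30921) - 229 = ((2575636 - 105964230) + 30921) - 229 = (-103388594 + 30921) - 229 = -103357673 - 229 = -103357902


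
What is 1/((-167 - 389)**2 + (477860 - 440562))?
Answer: 1/346434 ≈ 2.8866e-6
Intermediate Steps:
1/((-167 - 389)**2 + (477860 - 440562)) = 1/((-556)**2 + 37298) = 1/(309136 + 37298) = 1/346434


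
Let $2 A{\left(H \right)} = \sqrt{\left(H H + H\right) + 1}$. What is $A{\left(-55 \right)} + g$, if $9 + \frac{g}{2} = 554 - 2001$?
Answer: $-2912 + \frac{\sqrt{2971}}{2} \approx -2884.7$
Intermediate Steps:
$g = -2912$ ($g = -18 + 2 \left(554 - 2001\right) = -18 + 2 \left(-1447\right) = -18 - 2894 = -2912$)
$A{\left(H \right)} = \frac{\sqrt{1 + H + H^{2}}}{2}$ ($A{\left(H \right)} = \frac{\sqrt{\left(H H + H\right) + 1}}{2} = \frac{\sqrt{\left(H^{2} + H\right) + 1}}{2} = \frac{\sqrt{\left(H + H^{2}\right) + 1}}{2} = \frac{\sqrt{1 + H + H^{2}}}{2}$)
$A{\left(-55 \right)} + g = \frac{\sqrt{1 - 55 + \left(-55\right)^{2}}}{2} - 2912 = \frac{\sqrt{1 - 55 + 3025}}{2} - 2912 = \frac{\sqrt{2971}}{2} - 2912 = -2912 + \frac{\sqrt{2971}}{2}$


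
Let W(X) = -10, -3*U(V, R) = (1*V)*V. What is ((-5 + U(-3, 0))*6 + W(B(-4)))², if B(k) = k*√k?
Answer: 3364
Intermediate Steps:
B(k) = k^(3/2)
U(V, R) = -V²/3 (U(V, R) = -1*V*V/3 = -V*V/3 = -V²/3)
((-5 + U(-3, 0))*6 + W(B(-4)))² = ((-5 - ⅓*(-3)²)*6 - 10)² = ((-5 - ⅓*9)*6 - 10)² = ((-5 - 3)*6 - 10)² = (-8*6 - 10)² = (-48 - 10)² = (-58)² = 3364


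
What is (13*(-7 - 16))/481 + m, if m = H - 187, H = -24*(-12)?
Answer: 3714/37 ≈ 100.38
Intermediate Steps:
H = 288
m = 101 (m = 288 - 187 = 101)
(13*(-7 - 16))/481 + m = (13*(-7 - 16))/481 + 101 = (13*(-23))/481 + 101 = (1/481)*(-299) + 101 = -23/37 + 101 = 3714/37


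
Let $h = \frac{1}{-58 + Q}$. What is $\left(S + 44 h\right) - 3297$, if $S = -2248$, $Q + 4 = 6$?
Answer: $- \frac{77641}{14} \approx -5545.8$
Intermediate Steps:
$Q = 2$ ($Q = -4 + 6 = 2$)
$h = - \frac{1}{56}$ ($h = \frac{1}{-58 + 2} = \frac{1}{-56} = - \frac{1}{56} \approx -0.017857$)
$\left(S + 44 h\right) - 3297 = \left(-2248 + 44 \left(- \frac{1}{56}\right)\right) - 3297 = \left(-2248 - \frac{11}{14}\right) - 3297 = - \frac{31483}{14} - 3297 = - \frac{77641}{14}$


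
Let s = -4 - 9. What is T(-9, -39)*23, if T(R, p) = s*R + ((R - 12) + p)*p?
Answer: 56511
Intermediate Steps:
s = -13
T(R, p) = -13*R + p*(-12 + R + p) (T(R, p) = -13*R + ((R - 12) + p)*p = -13*R + ((-12 + R) + p)*p = -13*R + (-12 + R + p)*p = -13*R + p*(-12 + R + p))
T(-9, -39)*23 = ((-39)² - 13*(-9) - 12*(-39) - 9*(-39))*23 = (1521 + 117 + 468 + 351)*23 = 2457*23 = 56511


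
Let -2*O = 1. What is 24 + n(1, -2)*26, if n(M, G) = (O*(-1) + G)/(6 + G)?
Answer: 57/4 ≈ 14.250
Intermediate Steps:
O = -½ (O = -½*1 = -½ ≈ -0.50000)
n(M, G) = (½ + G)/(6 + G) (n(M, G) = (-½*(-1) + G)/(6 + G) = (½ + G)/(6 + G))
24 + n(1, -2)*26 = 24 + ((½ - 2)/(6 - 2))*26 = 24 + (-3/2/4)*26 = 24 + ((¼)*(-3/2))*26 = 24 - 3/8*26 = 24 - 39/4 = 57/4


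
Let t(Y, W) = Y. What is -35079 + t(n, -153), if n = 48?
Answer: -35031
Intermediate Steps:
-35079 + t(n, -153) = -35079 + 48 = -35031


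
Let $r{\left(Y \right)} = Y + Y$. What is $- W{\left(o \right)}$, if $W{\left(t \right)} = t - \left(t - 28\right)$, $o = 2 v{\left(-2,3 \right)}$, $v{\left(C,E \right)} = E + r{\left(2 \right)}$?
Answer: $-28$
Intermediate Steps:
$r{\left(Y \right)} = 2 Y$
$v{\left(C,E \right)} = 4 + E$ ($v{\left(C,E \right)} = E + 2 \cdot 2 = E + 4 = 4 + E$)
$o = 14$ ($o = 2 \left(4 + 3\right) = 2 \cdot 7 = 14$)
$W{\left(t \right)} = 28$ ($W{\left(t \right)} = t - \left(-28 + t\right) = 28$)
$- W{\left(o \right)} = \left(-1\right) 28 = -28$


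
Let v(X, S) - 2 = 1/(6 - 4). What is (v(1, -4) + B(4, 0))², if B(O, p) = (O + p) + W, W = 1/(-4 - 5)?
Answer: 13225/324 ≈ 40.818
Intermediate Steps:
v(X, S) = 5/2 (v(X, S) = 2 + 1/(6 - 4) = 2 + 1/2 = 2 + ½ = 5/2)
W = -⅑ (W = 1/(-9) = -⅑ ≈ -0.11111)
B(O, p) = -⅑ + O + p (B(O, p) = (O + p) - ⅑ = -⅑ + O + p)
(v(1, -4) + B(4, 0))² = (5/2 + (-⅑ + 4 + 0))² = (5/2 + 35/9)² = (115/18)² = 13225/324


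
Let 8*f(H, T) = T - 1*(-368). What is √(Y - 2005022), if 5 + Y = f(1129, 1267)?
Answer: I*√32077162/4 ≈ 1415.9*I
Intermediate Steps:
f(H, T) = 46 + T/8 (f(H, T) = (T - 1*(-368))/8 = (T + 368)/8 = (368 + T)/8 = 46 + T/8)
Y = 1595/8 (Y = -5 + (46 + (⅛)*1267) = -5 + (46 + 1267/8) = -5 + 1635/8 = 1595/8 ≈ 199.38)
√(Y - 2005022) = √(1595/8 - 2005022) = √(-16038581/8) = I*√32077162/4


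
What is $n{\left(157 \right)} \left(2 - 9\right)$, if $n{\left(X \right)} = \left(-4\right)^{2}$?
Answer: $-112$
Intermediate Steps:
$n{\left(X \right)} = 16$
$n{\left(157 \right)} \left(2 - 9\right) = 16 \left(2 - 9\right) = 16 \left(-7\right) = -112$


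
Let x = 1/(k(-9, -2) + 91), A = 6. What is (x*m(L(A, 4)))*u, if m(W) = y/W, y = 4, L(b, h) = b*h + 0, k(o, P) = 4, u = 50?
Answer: 5/57 ≈ 0.087719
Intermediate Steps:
L(b, h) = b*h
m(W) = 4/W
x = 1/95 (x = 1/(4 + 91) = 1/95 ≈ 0.010526)
(x*m(L(A, 4)))*u = ((4/((6*4)))/95)*50 = ((4/24)/95)*50 = ((4*(1/24))/95)*50 = ((1/95)*(⅙))*50 = (1/570)*50 = 5/57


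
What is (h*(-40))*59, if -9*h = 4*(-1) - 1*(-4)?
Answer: 0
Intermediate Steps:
h = 0 (h = -(4*(-1) - 1*(-4))/9 = -(-4 + 4)/9 = -⅑*0 = 0)
(h*(-40))*59 = (0*(-40))*59 = 0*59 = 0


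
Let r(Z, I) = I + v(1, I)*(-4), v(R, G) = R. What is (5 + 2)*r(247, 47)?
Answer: 301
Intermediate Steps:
r(Z, I) = -4 + I (r(Z, I) = I + 1*(-4) = I - 4 = -4 + I)
(5 + 2)*r(247, 47) = (5 + 2)*(-4 + 47) = 7*43 = 301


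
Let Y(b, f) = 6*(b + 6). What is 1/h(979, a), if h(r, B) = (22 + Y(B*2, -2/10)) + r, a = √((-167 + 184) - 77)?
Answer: 1037/1084009 - 24*I*√15/1084009 ≈ 0.00095663 - 8.5748e-5*I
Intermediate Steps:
a = 2*I*√15 (a = √(17 - 77) = √(-60) = 2*I*√15 ≈ 7.746*I)
Y(b, f) = 36 + 6*b (Y(b, f) = 6*(6 + b) = 36 + 6*b)
h(r, B) = 58 + r + 12*B (h(r, B) = (22 + (36 + 6*(B*2))) + r = (22 + (36 + 6*(2*B))) + r = (22 + (36 + 12*B)) + r = (58 + 12*B) + r = 58 + r + 12*B)
1/h(979, a) = 1/(58 + 979 + 12*(2*I*√15)) = 1/(58 + 979 + 24*I*√15) = 1/(1037 + 24*I*√15)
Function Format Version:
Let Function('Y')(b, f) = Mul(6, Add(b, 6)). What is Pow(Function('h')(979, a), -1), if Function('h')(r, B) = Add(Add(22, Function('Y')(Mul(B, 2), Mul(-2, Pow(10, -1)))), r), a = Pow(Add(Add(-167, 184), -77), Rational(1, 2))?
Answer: Add(Rational(1037, 1084009), Mul(Rational(-24, 1084009), I, Pow(15, Rational(1, 2)))) ≈ Add(0.00095663, Mul(-8.5748e-5, I))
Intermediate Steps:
a = Mul(2, I, Pow(15, Rational(1, 2))) (a = Pow(Add(17, -77), Rational(1, 2)) = Pow(-60, Rational(1, 2)) = Mul(2, I, Pow(15, Rational(1, 2))) ≈ Mul(7.7460, I))
Function('Y')(b, f) = Add(36, Mul(6, b)) (Function('Y')(b, f) = Mul(6, Add(6, b)) = Add(36, Mul(6, b)))
Function('h')(r, B) = Add(58, r, Mul(12, B)) (Function('h')(r, B) = Add(Add(22, Add(36, Mul(6, Mul(B, 2)))), r) = Add(Add(22, Add(36, Mul(6, Mul(2, B)))), r) = Add(Add(22, Add(36, Mul(12, B))), r) = Add(Add(58, Mul(12, B)), r) = Add(58, r, Mul(12, B)))
Pow(Function('h')(979, a), -1) = Pow(Add(58, 979, Mul(12, Mul(2, I, Pow(15, Rational(1, 2))))), -1) = Pow(Add(58, 979, Mul(24, I, Pow(15, Rational(1, 2)))), -1) = Pow(Add(1037, Mul(24, I, Pow(15, Rational(1, 2)))), -1)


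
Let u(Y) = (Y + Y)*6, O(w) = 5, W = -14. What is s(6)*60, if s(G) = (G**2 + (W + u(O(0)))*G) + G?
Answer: 19080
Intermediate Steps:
u(Y) = 12*Y (u(Y) = (2*Y)*6 = 12*Y)
s(G) = G**2 + 47*G (s(G) = (G**2 + (-14 + 12*5)*G) + G = (G**2 + (-14 + 60)*G) + G = (G**2 + 46*G) + G = G**2 + 47*G)
s(6)*60 = (6*(47 + 6))*60 = (6*53)*60 = 318*60 = 19080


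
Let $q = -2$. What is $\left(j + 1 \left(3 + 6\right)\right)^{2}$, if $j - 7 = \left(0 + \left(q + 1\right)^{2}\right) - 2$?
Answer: $225$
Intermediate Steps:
$j = 6$ ($j = 7 - \left(2 - \left(-2 + 1\right)^{2}\right) = 7 - \left(2 - \left(-1\right)^{2}\right) = 7 + \left(\left(0 + 1\right) - 2\right) = 7 + \left(1 - 2\right) = 7 - 1 = 6$)
$\left(j + 1 \left(3 + 6\right)\right)^{2} = \left(6 + 1 \left(3 + 6\right)\right)^{2} = \left(6 + 1 \cdot 9\right)^{2} = \left(6 + 9\right)^{2} = 15^{2} = 225$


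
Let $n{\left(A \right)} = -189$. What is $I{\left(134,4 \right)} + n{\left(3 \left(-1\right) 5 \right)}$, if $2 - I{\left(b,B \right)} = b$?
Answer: $-321$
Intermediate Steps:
$I{\left(b,B \right)} = 2 - b$
$I{\left(134,4 \right)} + n{\left(3 \left(-1\right) 5 \right)} = \left(2 - 134\right) - 189 = -132 - 189 = -321$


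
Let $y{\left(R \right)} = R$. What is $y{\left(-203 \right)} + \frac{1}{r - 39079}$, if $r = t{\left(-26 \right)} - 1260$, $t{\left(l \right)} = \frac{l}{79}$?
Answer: $- \frac{646921900}{3186807} \approx -203.0$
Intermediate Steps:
$t{\left(l \right)} = \frac{l}{79}$ ($t{\left(l \right)} = l \frac{1}{79} = \frac{l}{79}$)
$r = - \frac{99566}{79}$ ($r = \frac{1}{79} \left(-26\right) - 1260 = - \frac{26}{79} - 1260 = - \frac{99566}{79} \approx -1260.3$)
$y{\left(-203 \right)} + \frac{1}{r - 39079} = -203 + \frac{1}{- \frac{99566}{79} - 39079} = -203 + \frac{1}{- \frac{3186807}{79}} = -203 - \frac{79}{3186807} = - \frac{646921900}{3186807}$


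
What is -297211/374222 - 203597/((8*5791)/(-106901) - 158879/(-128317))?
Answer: -149303496526494673873/590183057187238 ≈ -2.5298e+5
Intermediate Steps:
-297211/374222 - 203597/((8*5791)/(-106901) - 158879/(-128317)) = -297211*1/374222 - 203597/(46328*(-1/106901) - 158879*(-1/128317)) = -297211/374222 - 203597/(-46328/106901 + 22697/18331) = -297211/374222 - 203597/1577093429/1959602231 = -297211/374222 - 203597*1959602231/1577093429 = -297211/374222 - 398969135424907/1577093429 = -149303496526494673873/590183057187238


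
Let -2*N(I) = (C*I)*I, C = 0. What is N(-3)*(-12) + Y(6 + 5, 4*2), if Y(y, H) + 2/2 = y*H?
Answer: 87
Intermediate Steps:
N(I) = 0 (N(I) = -0*I*I/2 = -0*I = -½*0 = 0)
Y(y, H) = -1 + H*y (Y(y, H) = -1 + y*H = -1 + H*y)
N(-3)*(-12) + Y(6 + 5, 4*2) = 0*(-12) + (-1 + (4*2)*(6 + 5)) = 0 + (-1 + 8*11) = 0 + (-1 + 88) = 0 + 87 = 87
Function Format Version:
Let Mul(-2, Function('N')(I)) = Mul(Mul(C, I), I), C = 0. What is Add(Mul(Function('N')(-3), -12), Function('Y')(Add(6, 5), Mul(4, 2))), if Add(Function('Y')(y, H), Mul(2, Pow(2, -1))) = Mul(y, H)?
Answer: 87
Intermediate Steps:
Function('N')(I) = 0 (Function('N')(I) = Mul(Rational(-1, 2), Mul(Mul(0, I), I)) = Mul(Rational(-1, 2), Mul(0, I)) = Mul(Rational(-1, 2), 0) = 0)
Function('Y')(y, H) = Add(-1, Mul(H, y)) (Function('Y')(y, H) = Add(-1, Mul(y, H)) = Add(-1, Mul(H, y)))
Add(Mul(Function('N')(-3), -12), Function('Y')(Add(6, 5), Mul(4, 2))) = Add(Mul(0, -12), Add(-1, Mul(Mul(4, 2), Add(6, 5)))) = Add(0, Add(-1, Mul(8, 11))) = Add(0, Add(-1, 88)) = Add(0, 87) = 87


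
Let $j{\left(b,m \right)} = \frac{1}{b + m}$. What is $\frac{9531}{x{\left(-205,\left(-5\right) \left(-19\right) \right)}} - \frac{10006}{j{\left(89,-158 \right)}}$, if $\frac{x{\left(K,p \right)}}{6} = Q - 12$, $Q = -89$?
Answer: $\frac{139460451}{202} \approx 6.904 \cdot 10^{5}$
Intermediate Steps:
$x{\left(K,p \right)} = -606$ ($x{\left(K,p \right)} = 6 \left(-89 - 12\right) = 6 \left(-101\right) = -606$)
$\frac{9531}{x{\left(-205,\left(-5\right) \left(-19\right) \right)}} - \frac{10006}{j{\left(89,-158 \right)}} = \frac{9531}{-606} - \frac{10006}{\frac{1}{89 - 158}} = 9531 \left(- \frac{1}{606}\right) - \frac{10006}{\frac{1}{-69}} = - \frac{3177}{202} - \frac{10006}{- \frac{1}{69}} = - \frac{3177}{202} - -690414 = - \frac{3177}{202} + 690414 = \frac{139460451}{202}$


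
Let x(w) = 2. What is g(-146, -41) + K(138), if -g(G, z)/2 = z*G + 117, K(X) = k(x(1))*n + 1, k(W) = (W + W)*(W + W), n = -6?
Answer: -12301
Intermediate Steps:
k(W) = 4*W**2 (k(W) = (2*W)*(2*W) = 4*W**2)
K(X) = -95 (K(X) = (4*2**2)*(-6) + 1 = (4*4)*(-6) + 1 = 16*(-6) + 1 = -96 + 1 = -95)
g(G, z) = -234 - 2*G*z (g(G, z) = -2*(z*G + 117) = -2*(G*z + 117) = -2*(117 + G*z) = -234 - 2*G*z)
g(-146, -41) + K(138) = (-234 - 2*(-146)*(-41)) - 95 = (-234 - 11972) - 95 = -12206 - 95 = -12301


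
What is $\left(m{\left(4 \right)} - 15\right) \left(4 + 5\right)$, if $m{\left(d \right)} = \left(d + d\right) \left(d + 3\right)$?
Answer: $369$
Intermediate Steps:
$m{\left(d \right)} = 2 d \left(3 + d\right)$
$\left(m{\left(4 \right)} - 15\right) \left(4 + 5\right) = \left(2 \cdot 4 \left(3 + 4\right) - 15\right) \left(4 + 5\right) = \left(2 \cdot 4 \cdot 7 - 15\right) 9 = \left(56 - 15\right) 9 = 41 \cdot 9 = 369$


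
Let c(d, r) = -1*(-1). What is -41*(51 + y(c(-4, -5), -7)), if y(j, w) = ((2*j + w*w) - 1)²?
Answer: -104591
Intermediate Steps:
c(d, r) = 1
y(j, w) = (-1 + w² + 2*j)² (y(j, w) = ((2*j + w²) - 1)² = ((w² + 2*j) - 1)² = (-1 + w² + 2*j)²)
-41*(51 + y(c(-4, -5), -7)) = -41*(51 + (-1 + (-7)² + 2*1)²) = -41*(51 + (-1 + 49 + 2)²) = -41*(51 + 50²) = -41*(51 + 2500) = -41*2551 = -104591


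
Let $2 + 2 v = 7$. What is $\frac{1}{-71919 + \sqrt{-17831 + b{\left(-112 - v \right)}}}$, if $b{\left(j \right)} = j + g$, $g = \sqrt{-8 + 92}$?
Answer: $- \frac{1}{71919 - i \sqrt{\frac{35891}{2} - 2 \sqrt{21}}} \approx -1.3904 \cdot 10^{-5} - 2.5893 \cdot 10^{-8} i$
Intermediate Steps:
$v = \frac{5}{2}$ ($v = -1 + \frac{1}{2} \cdot 7 = -1 + \frac{7}{2} = \frac{5}{2} \approx 2.5$)
$g = 2 \sqrt{21}$ ($g = \sqrt{84} = 2 \sqrt{21} \approx 9.1651$)
$b{\left(j \right)} = j + 2 \sqrt{21}$
$\frac{1}{-71919 + \sqrt{-17831 + b{\left(-112 - v \right)}}} = \frac{1}{-71919 + \sqrt{-17831 + \left(\left(-112 - \frac{5}{2}\right) + 2 \sqrt{21}\right)}} = \frac{1}{-71919 + \sqrt{-17831 - \left(\frac{229}{2} - 2 \sqrt{21}\right)}} = \frac{1}{-71919 + \sqrt{- \frac{35891}{2} + 2 \sqrt{21}}}$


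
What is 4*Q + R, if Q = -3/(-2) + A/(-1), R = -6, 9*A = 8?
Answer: -32/9 ≈ -3.5556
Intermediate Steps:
A = 8/9 (A = (1/9)*8 = 8/9 ≈ 0.88889)
Q = 11/18 (Q = -3/(-2) + (8/9)/(-1) = -3*(-1/2) + (8/9)*(-1) = 3/2 - 8/9 = 11/18 ≈ 0.61111)
4*Q + R = 4*(11/18) - 6 = 22/9 - 6 = -32/9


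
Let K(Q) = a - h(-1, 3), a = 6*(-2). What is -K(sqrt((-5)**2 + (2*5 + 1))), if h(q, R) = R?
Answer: 15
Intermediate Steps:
a = -12
K(Q) = -15 (K(Q) = -12 - 1*3 = -12 - 3 = -15)
-K(sqrt((-5)**2 + (2*5 + 1))) = -1*(-15) = 15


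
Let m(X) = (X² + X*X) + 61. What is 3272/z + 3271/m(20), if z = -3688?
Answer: 1155782/396921 ≈ 2.9119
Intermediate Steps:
m(X) = 61 + 2*X² (m(X) = (X² + X²) + 61 = 2*X² + 61 = 61 + 2*X²)
3272/z + 3271/m(20) = 3272/(-3688) + 3271/(61 + 2*20²) = 3272*(-1/3688) + 3271/(61 + 2*400) = -409/461 + 3271/(61 + 800) = -409/461 + 3271/861 = 1155782/396921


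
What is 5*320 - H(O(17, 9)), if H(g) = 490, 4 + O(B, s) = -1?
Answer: 1110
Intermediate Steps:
O(B, s) = -5 (O(B, s) = -4 - 1 = -5)
5*320 - H(O(17, 9)) = 5*320 - 1*490 = 1600 - 490 = 1110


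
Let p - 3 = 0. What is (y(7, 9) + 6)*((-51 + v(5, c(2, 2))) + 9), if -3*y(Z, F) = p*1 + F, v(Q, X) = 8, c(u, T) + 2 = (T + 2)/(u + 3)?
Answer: -68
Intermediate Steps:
c(u, T) = -2 + (2 + T)/(3 + u) (c(u, T) = -2 + (T + 2)/(u + 3) = -2 + (2 + T)/(3 + u))
p = 3 (p = 3 + 0 = 3)
y(Z, F) = -1 - F/3 (y(Z, F) = -(3*1 + F)/3 = -(3 + F)/3 = -1 - F/3)
(y(7, 9) + 6)*((-51 + v(5, c(2, 2))) + 9) = ((-1 - 1/3*9) + 6)*((-51 + 8) + 9) = ((-1 - 3) + 6)*(-43 + 9) = (-4 + 6)*(-34) = 2*(-34) = -68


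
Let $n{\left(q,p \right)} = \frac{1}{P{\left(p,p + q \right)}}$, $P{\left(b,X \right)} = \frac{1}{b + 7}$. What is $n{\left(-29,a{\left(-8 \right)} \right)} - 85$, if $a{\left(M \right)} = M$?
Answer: $-86$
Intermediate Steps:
$P{\left(b,X \right)} = \frac{1}{7 + b}$
$n{\left(q,p \right)} = 7 + p$ ($n{\left(q,p \right)} = \frac{1}{\frac{1}{7 + p}} = 7 + p$)
$n{\left(-29,a{\left(-8 \right)} \right)} - 85 = \left(7 - 8\right) - 85 = -1 - 85 = -86$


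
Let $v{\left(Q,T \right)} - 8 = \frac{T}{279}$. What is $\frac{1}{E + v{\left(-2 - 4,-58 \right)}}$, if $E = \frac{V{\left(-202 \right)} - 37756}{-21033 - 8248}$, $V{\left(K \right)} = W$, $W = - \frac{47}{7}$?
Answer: $\frac{57185793}{519348839} \approx 0.11011$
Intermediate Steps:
$W = - \frac{47}{7}$ ($W = \left(-47\right) \frac{1}{7} = - \frac{47}{7} \approx -6.7143$)
$V{\left(K \right)} = - \frac{47}{7}$
$E = \frac{264339}{204967}$ ($E = \frac{- \frac{47}{7} - 37756}{-21033 - 8248} = - \frac{264339}{7 \left(-29281\right)} = \left(- \frac{264339}{7}\right) \left(- \frac{1}{29281}\right) = \frac{264339}{204967} \approx 1.2897$)
$v{\left(Q,T \right)} = 8 + \frac{T}{279}$
$\frac{1}{E + v{\left(-2 - 4,-58 \right)}} = \frac{1}{\frac{264339}{204967} + \left(8 + \frac{1}{279} \left(-58\right)\right)} = \frac{1}{\frac{264339}{204967} + \left(8 - \frac{58}{279}\right)} = \frac{1}{\frac{264339}{204967} + \frac{2174}{279}} = \frac{1}{\frac{519348839}{57185793}} = \frac{57185793}{519348839}$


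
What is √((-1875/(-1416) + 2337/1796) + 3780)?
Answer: √42472714646842/105964 ≈ 61.503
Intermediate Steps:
√((-1875/(-1416) + 2337/1796) + 3780) = √((-1875*(-1/1416) + 2337*(1/1796)) + 3780) = √((625/472 + 2337/1796) + 3780) = √(556391/211928 + 3780) = √(801644231/211928) = √42472714646842/105964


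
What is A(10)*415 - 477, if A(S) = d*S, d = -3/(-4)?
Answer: 5271/2 ≈ 2635.5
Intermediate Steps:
d = 3/4 (d = -3*(-1/4) = 3/4 ≈ 0.75000)
A(S) = 3*S/4
A(10)*415 - 477 = ((3/4)*10)*415 - 477 = (15/2)*415 - 477 = 6225/2 - 477 = 5271/2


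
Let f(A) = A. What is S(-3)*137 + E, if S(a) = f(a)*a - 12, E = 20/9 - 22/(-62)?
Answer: -113950/279 ≈ -408.42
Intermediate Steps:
E = 719/279 (E = 20*(⅑) - 22*(-1/62) = 20/9 + 11/31 = 719/279 ≈ 2.5771)
S(a) = -12 + a² (S(a) = a*a - 12 = a² - 12 = -12 + a²)
S(-3)*137 + E = (-12 + (-3)²)*137 + 719/279 = (-12 + 9)*137 + 719/279 = -3*137 + 719/279 = -411 + 719/279 = -113950/279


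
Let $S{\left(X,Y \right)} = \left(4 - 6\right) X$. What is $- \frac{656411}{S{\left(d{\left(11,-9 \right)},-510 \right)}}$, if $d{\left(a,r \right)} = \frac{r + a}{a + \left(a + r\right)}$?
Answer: $\frac{8533343}{4} \approx 2.1333 \cdot 10^{6}$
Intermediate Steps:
$d{\left(a,r \right)} = \frac{a + r}{r + 2 a}$
$S{\left(X,Y \right)} = - 2 X$
$- \frac{656411}{S{\left(d{\left(11,-9 \right)},-510 \right)}} = - \frac{656411}{\left(-2\right) \frac{11 - 9}{-9 + 2 \cdot 11}} = - \frac{656411}{\left(-2\right) \frac{1}{-9 + 22} \cdot 2} = - \frac{656411}{\left(-2\right) \frac{1}{13} \cdot 2} = - \frac{656411}{\left(-2\right) \frac{2}{13}} = - \frac{656411}{- \frac{4}{13}} = \left(-656411\right) \left(- \frac{13}{4}\right) = \frac{8533343}{4}$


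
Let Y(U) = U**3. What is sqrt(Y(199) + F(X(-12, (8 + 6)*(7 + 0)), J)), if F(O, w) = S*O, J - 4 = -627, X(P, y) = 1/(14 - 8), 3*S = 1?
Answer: sqrt(283701566)/6 ≈ 2807.2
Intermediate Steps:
S = 1/3 (S = (1/3)*1 = 1/3 ≈ 0.33333)
X(P, y) = 1/6
J = -623 (J = 4 - 627 = -623)
F(O, w) = O/3
sqrt(Y(199) + F(X(-12, (8 + 6)*(7 + 0)), J)) = sqrt(199**3 + (1/3)*(1/6)) = sqrt(7880599 + 1/18) = sqrt(141850783/18) = sqrt(283701566)/6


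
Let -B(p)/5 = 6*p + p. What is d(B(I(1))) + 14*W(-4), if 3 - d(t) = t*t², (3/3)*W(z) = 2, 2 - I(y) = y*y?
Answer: 42906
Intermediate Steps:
I(y) = 2 - y² (I(y) = 2 - y*y = 2 - y²)
W(z) = 2
B(p) = -35*p (B(p) = -5*(6*p + p) = -35*p)
d(t) = 3 - t³ (d(t) = 3 - t*t² = 3 - t³)
d(B(I(1))) + 14*W(-4) = (3 - (-35*(2 - 1*1²))³) + 14*2 = (3 - (-35*(2 - 1*1))³) + 28 = (3 - (-35*(2 - 1))³) + 28 = (3 - (-35*1)³) + 28 = (3 - 1*(-35)³) + 28 = (3 - 1*(-42875)) + 28 = (3 + 42875) + 28 = 42878 + 28 = 42906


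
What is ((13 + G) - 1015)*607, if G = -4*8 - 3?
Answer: -629459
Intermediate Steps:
G = -35 (G = -32 - 3 = -35)
((13 + G) - 1015)*607 = ((13 - 35) - 1015)*607 = (-22 - 1015)*607 = -1037*607 = -629459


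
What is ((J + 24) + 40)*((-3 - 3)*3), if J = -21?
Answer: -774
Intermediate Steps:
((J + 24) + 40)*((-3 - 3)*3) = ((-21 + 24) + 40)*((-3 - 3)*3) = (3 + 40)*(-6*3) = 43*(-18) = -774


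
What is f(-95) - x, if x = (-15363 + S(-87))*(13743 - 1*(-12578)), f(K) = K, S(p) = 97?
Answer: 401816291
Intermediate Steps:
x = -401816386 (x = (-15363 + 97)*(13743 - 1*(-12578)) = -15266*(13743 + 12578) = -15266*26321 = -401816386)
f(-95) - x = -95 - 1*(-401816386) = -95 + 401816386 = 401816291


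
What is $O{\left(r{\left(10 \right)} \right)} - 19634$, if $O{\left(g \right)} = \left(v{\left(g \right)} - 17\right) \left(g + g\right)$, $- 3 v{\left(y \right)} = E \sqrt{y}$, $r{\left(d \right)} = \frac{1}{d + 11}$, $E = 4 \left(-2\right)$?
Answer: $- \frac{412348}{21} + \frac{16 \sqrt{21}}{1323} \approx -19636.0$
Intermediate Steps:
$E = -8$
$r{\left(d \right)} = \frac{1}{11 + d}$
$v{\left(y \right)} = \frac{8 \sqrt{y}}{3}$ ($v{\left(y \right)} = - \frac{\left(-8\right) \sqrt{y}}{3} = \frac{8 \sqrt{y}}{3}$)
$O{\left(g \right)} = 2 g \left(-17 + \frac{8 \sqrt{g}}{3}\right)$ ($O{\left(g \right)} = \left(\frac{8 \sqrt{g}}{3} - 17\right) \left(g + g\right) = \left(-17 + \frac{8 \sqrt{g}}{3}\right) 2 g = 2 g \left(-17 + \frac{8 \sqrt{g}}{3}\right)$)
$O{\left(r{\left(10 \right)} \right)} - 19634 = \left(- \frac{34}{11 + 10} + \frac{16 \left(\frac{1}{11 + 10}\right)^{\frac{3}{2}}}{3}\right) - 19634 = \left(- \frac{34}{21} + \frac{16 \left(\frac{1}{21}\right)^{\frac{3}{2}}}{3}\right) - 19634 = \left(\left(-34\right) \frac{1}{21} + \frac{16}{3 \cdot 21 \sqrt{21}}\right) - 19634 = \left(- \frac{34}{21} + \frac{16 \frac{\sqrt{21}}{441}}{3}\right) - 19634 = \left(- \frac{34}{21} + \frac{16 \sqrt{21}}{1323}\right) - 19634 = - \frac{412348}{21} + \frac{16 \sqrt{21}}{1323}$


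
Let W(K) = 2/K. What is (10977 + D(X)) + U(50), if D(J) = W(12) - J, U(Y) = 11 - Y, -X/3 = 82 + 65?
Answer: 68275/6 ≈ 11379.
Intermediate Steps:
X = -441 (X = -3*(82 + 65) = -3*147 = -441)
D(J) = 1/6 - J (D(J) = 2/12 - J = 2*(1/12) - J = 1/6 - J)
(10977 + D(X)) + U(50) = (10977 + (1/6 - 1*(-441))) + (11 - 1*50) = (10977 + (1/6 + 441)) + (11 - 50) = (10977 + 2647/6) - 39 = 68509/6 - 39 = 68275/6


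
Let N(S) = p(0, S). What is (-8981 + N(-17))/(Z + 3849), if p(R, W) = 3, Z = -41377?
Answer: 4489/18764 ≈ 0.23923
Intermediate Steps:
N(S) = 3
(-8981 + N(-17))/(Z + 3849) = (-8981 + 3)/(-41377 + 3849) = -8978/(-37528) = -8978*(-1/37528) = 4489/18764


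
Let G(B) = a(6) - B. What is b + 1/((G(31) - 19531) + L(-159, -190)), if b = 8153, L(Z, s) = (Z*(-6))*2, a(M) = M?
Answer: 143884143/17648 ≈ 8153.0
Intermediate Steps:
L(Z, s) = -12*Z (L(Z, s) = -6*Z*2 = -12*Z)
G(B) = 6 - B
b + 1/((G(31) - 19531) + L(-159, -190)) = 8153 + 1/(((6 - 1*31) - 19531) - 12*(-159)) = 8153 + 1/(((6 - 31) - 19531) + 1908) = 8153 + 1/((-25 - 19531) + 1908) = 8153 + 1/(-19556 + 1908) = 8153 + 1/(-17648) = 8153 - 1/17648 = 143884143/17648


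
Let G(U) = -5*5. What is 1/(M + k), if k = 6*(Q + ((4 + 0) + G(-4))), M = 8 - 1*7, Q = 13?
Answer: -1/47 ≈ -0.021277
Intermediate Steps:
G(U) = -25
M = 1 (M = 8 - 7 = 1)
k = -48 (k = 6*(13 + ((4 + 0) - 25)) = 6*(13 + (4 - 25)) = 6*(13 - 21) = 6*(-8) = -48)
1/(M + k) = 1/(1 - 48) = 1/(-47) = -1/47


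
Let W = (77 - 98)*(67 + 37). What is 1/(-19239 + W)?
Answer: -1/21423 ≈ -4.6679e-5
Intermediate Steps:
W = -2184 (W = -21*104 = -2184)
1/(-19239 + W) = 1/(-19239 - 2184) = 1/(-21423) = -1/21423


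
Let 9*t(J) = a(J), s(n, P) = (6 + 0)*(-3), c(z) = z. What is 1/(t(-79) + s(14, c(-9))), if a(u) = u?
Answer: -9/241 ≈ -0.037344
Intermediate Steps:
s(n, P) = -18 (s(n, P) = 6*(-3) = -18)
t(J) = J/9
1/(t(-79) + s(14, c(-9))) = 1/((⅑)*(-79) - 18) = 1/(-79/9 - 18) = 1/(-241/9) = -9/241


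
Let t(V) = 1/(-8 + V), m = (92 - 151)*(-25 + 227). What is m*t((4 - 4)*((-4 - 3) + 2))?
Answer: 5959/4 ≈ 1489.8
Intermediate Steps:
m = -11918 (m = -59*202 = -11918)
m*t((4 - 4)*((-4 - 3) + 2)) = -11918/(-8 + (4 - 4)*((-4 - 3) + 2)) = -11918/(-8 + 0*(-7 + 2)) = -11918/(-8 + 0*(-5)) = -11918/(-8 + 0) = -11918/(-8) = -11918*(-1/8) = 5959/4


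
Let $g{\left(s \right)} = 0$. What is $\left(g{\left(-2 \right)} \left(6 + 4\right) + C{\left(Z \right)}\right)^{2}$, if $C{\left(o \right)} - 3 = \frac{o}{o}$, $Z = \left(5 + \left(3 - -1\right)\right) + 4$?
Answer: $16$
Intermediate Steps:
$Z = 13$ ($Z = \left(5 + \left(3 + 1\right)\right) + 4 = \left(5 + 4\right) + 4 = 9 + 4 = 13$)
$C{\left(o \right)} = 4$ ($C{\left(o \right)} = 3 + \frac{o}{o} = 3 + 1 = 4$)
$\left(g{\left(-2 \right)} \left(6 + 4\right) + C{\left(Z \right)}\right)^{2} = \left(0 \left(6 + 4\right) + 4\right)^{2} = \left(0 \cdot 10 + 4\right)^{2} = \left(0 + 4\right)^{2} = 4^{2} = 16$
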